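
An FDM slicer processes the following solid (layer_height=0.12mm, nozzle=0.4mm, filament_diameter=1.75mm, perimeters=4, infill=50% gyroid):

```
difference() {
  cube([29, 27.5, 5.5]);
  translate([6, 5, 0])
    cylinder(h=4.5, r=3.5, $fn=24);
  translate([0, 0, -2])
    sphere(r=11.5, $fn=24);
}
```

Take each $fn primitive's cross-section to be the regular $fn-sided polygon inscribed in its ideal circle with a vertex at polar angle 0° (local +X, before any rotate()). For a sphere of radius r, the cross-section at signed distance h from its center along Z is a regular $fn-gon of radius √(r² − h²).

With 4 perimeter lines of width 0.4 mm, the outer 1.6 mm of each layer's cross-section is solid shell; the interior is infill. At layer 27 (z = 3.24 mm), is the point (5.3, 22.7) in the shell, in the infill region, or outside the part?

infill

At z = 3.24 mm: the cube (footprint 29×27.5) is included at this height; the r=3.5 cylinder at (6, 5) contributes a regular 24-gon of circumradius 3.5; the sphere: section is a regular 24-gon, circumradius = √(r²−h²) = √(11.5²−5.24²) = 10.237; After the difference (first − rest): starting from the 29×27.5 cube, the r=3.5 cylinder at (6, 5) lies wholly inside it (removes its full 38.05 mm² and its 21.93 mm outline becomes a hole wall); the r=11.5 sphere partially overlaps it — only the 47.92 mm² overlap (of its 325.47 mm²) is removed, clipping the outline — 1 connected region. Overall, the cross-section is a single solid region. The nearest boundary edge runs (0.00, 27.50)→(29.00, 27.50); distance from the point to it = 4.80 mm. The point is inside the cross-section and 4.80 mm from the nearest boundary — more than the 1.6 mm shell width (4 × 0.4), so it's in the infill interior.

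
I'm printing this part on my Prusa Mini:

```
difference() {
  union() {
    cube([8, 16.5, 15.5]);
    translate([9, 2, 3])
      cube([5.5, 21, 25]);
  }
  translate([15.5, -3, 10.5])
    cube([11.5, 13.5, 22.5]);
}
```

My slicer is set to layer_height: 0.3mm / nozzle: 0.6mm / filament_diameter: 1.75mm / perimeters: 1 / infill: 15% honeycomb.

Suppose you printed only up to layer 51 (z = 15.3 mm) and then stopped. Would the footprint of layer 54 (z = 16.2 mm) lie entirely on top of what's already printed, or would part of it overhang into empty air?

Compare the two slices. At z = 15.3: the 8×16.5 cube contributes its full rectangle (area 132.00 mm²); the cube at (9, 2) is present — its section is the full 5.5×21 rectangle (area 115.50 mm²); Taking the union: the 2 present regions are separate (no shared area or edge), so areas and boundary lengths simply add and each stays a separate island — area = 247.50 mm²; the cube at (15.5, -3) is present — its section is the full 11.5×13.5 rectangle (area 155.25 mm²); Taking the first minus the rest: starting from the result so far (247.50 mm²), the 11.5×13.5 cube at (15.5, -3) misses the remaining region (no effect) — area = 247.50 mm². At z = 16.2: the cube does not reach this height (z outside [0, 15.5]); the cube at (9, 2) is present — its section is the full 5.5×21 rectangle (area 115.50 mm²); Merging all regions: only the 5.5×21 cube at (9, 2) is present, so the union is just that shape — area = 115.50 mm²; the cube at (15.5, -3) (footprint 11.5×13.5) is included at this height (area 155.25 mm²); Taking the first minus the rest: starting from that combined region (115.50 mm²), the 11.5×13.5 cube at (15.5, -3) misses the remaining region (no effect) — area = 115.50 mm². Checking containment: the cross-section at z = 16.2 is a subset of the cross-section at z = 15.3.

entirely on top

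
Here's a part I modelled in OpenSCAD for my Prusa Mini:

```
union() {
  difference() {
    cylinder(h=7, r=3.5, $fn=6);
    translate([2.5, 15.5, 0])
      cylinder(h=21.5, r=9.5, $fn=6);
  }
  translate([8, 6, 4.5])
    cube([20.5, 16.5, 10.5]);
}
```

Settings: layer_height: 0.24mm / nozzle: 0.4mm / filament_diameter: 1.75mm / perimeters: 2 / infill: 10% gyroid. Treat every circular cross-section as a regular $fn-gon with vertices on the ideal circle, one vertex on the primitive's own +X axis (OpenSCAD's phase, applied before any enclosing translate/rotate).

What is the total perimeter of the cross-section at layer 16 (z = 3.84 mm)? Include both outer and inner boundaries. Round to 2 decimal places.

At z = 3.84 mm: the cylinder: section is a regular 6-gon, circumradius r=3.5 (perimeter = 2·6·3.500·sin(180°/6) = 21.00 mm); the cylinder at (2.5, 15.5): section is a regular 6-gon, circumradius r=9.5 (perimeter = 2·6·9.500·sin(180°/6) = 57.00 mm); After the difference (first − rest): starting from the r=3.5 cylinder, the r=9.5 cylinder at (2.5, 15.5) misses the remaining region (no effect) — boundary = 21.00 mm; the cube at (8, 6) is not intersected at this z (z outside [4.5, 15]); Taking the union: only that combined region is present, so the union is just that shape — boundary = 21.00 mm. Overall, the cross-section is a single solid region. Total boundary length (outer) = 21.00 mm.

21.00 mm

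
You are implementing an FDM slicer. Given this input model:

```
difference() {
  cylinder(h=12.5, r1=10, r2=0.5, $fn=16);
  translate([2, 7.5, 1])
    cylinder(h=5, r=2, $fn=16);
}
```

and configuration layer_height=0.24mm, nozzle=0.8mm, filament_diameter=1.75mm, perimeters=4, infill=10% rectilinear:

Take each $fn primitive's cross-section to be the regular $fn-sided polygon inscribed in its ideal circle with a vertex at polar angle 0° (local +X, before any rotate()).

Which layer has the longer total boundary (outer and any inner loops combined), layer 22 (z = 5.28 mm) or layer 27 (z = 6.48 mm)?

Layer 22 (z = 5.28): the cone: at t=0.422 of its height the radius interpolates to r₁+(r₂−r₁)t = 5.987, giving a regular 16-gon of that circumradius (perimeter = 2·16·5.987·sin(180°/16) = 37.38 mm); the r=2 cylinder at (2, 7.5) contributes a regular 16-gon of circumradius 2 (perimeter = 2·16·2.000·sin(180°/16) = 12.49 mm); After the difference (first − rest): starting from the cone, the r=2 cylinder at (2, 7.5) partially overlaps it — only the 0.09 mm² overlap (of its 12.25 mm²) is removed, clipping the outline — boundary = 37.41 mm. So its perimeter = 37.41 mm. Layer 27 (z = 6.48): the cone: at t=0.518 of its height the radius interpolates to r₁+(r₂−r₁)t = 5.075, giving a regular 16-gon of that circumradius (perimeter = 2·16·5.075·sin(180°/16) = 31.68 mm); the cylinder at (2, 7.5) is absent (z outside [1, 6]); Taking the first minus the rest: none of the subtracted shapes is present at this height, so the cone is unchanged — boundary = 31.68 mm. So its perimeter = 31.68 mm. Layer 22 is larger (37.41 vs 31.68 mm).

layer 22 (z = 5.28 mm)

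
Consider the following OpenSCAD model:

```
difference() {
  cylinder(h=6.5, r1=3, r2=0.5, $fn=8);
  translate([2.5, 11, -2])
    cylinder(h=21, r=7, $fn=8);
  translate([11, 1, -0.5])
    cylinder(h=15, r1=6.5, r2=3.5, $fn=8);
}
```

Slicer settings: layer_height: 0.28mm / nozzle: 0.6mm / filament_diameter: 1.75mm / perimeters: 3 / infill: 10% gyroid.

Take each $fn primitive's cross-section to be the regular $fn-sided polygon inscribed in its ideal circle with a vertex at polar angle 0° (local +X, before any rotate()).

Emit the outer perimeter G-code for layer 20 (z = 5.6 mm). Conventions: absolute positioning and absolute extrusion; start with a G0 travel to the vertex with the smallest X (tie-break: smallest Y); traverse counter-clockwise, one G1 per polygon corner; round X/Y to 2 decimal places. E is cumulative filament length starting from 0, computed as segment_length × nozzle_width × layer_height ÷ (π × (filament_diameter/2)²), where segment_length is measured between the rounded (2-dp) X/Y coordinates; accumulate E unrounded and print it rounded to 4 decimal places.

G0 X-0.85 Y0.00 Z5.60
G1 X-0.60 Y-0.60 E0.0454
G1 X0.00 Y-0.85 E0.0908
G1 X0.60 Y-0.60 E0.1362
G1 X0.85 Y0.00 E0.1816
G1 X0.60 Y0.60 E0.2270
G1 X0.00 Y0.85 E0.2724
G1 X-0.60 Y0.60 E0.3178
G1 X-0.85 Y0.00 E0.3632

At z = 5.6 mm: the cone: at t=0.862 of its height the radius interpolates to r₁+(r₂−r₁)t = 0.846, giving a regular 8-gon of that circumradius; the cylinder at (2.5, 11): section is a regular 8-gon, circumradius r=7; the cone at (11, 1) (r1=6.5→r2=3.5) has section circumradius 5.280 here — a regular 8-gon; Taking the first minus the rest: starting from the cone, the r=7 cylinder at (2.5, 11) misses the remaining region (no effect); the cone at (11, 1) misses the remaining region (no effect) — 1 connected region. The outline is a single polygon with 8 vertices. Extrusion per mm of travel: 0.6 × 0.28 / (π × 0.875²) = 0.069846. Accumulating E over each segment gives final E = 0.3632.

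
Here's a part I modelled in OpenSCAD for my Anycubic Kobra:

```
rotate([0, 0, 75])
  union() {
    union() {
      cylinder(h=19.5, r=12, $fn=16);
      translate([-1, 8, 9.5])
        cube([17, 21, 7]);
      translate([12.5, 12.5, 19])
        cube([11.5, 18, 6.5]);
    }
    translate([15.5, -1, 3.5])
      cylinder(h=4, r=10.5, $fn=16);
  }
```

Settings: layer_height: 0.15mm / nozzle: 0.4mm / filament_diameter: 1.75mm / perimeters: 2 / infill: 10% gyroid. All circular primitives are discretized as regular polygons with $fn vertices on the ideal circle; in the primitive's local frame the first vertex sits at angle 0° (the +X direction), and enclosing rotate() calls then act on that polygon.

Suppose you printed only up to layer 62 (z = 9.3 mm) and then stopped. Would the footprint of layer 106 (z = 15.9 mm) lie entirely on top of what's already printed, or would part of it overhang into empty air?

Compare the two slices. At z = 9.3: the r=12 cylinder gives a regular 16-gon of circumradius 12 (constant along its height) (area = (16/2)·12.000²·sin(360°/16) = 440.85 mm²); the cube at (-1, 8) is absent (z outside [9.5, 16.5]); the cube at (12.5, 12.5) does not reach this height (z outside [19, 25.5]); Merging all regions: only the r=12 cylinder is present, so the union is just that shape — area = 440.85 mm²; the cylinder at (15.5, -1) is absent (z outside [3.5, 7.5]); Combining (union): only the result so far is present, so the union is just that shape — area = 440.85 mm²; (rotated 75° about Z; rotation is an isometry so areas/perimeters/island counts are preserved). At z = 15.9: the r=12 cylinder contributes a regular 16-gon of circumradius 12 (area = (16/2)·12.000²·sin(360°/16) = 440.85 mm²); the cube at (-1, 8) (footprint 17×21) is included at this height (area 357.00 mm²); the cube at (12.5, 12.5) is absent (z outside [19, 25.5]); Combining (union): the regions partially overlap — summed areas 797.85 mm² minus the doubly-counted overlap 27.20 mm² gives 770.65 mm² — area = 770.65 mm²; the cylinder at (15.5, -1) is not intersected at this z (z outside [3.5, 7.5]); Merging all regions: only the result so far is present, so the union is just that shape — area = 770.65 mm²; (whole slice rotated 75° about Z — lengths, areas and connectivity unchanged). Checking containment: at z = 15.9 the cross-section extends beyond the z = 9.3 cross-section by about 329.80 mm².

part overhangs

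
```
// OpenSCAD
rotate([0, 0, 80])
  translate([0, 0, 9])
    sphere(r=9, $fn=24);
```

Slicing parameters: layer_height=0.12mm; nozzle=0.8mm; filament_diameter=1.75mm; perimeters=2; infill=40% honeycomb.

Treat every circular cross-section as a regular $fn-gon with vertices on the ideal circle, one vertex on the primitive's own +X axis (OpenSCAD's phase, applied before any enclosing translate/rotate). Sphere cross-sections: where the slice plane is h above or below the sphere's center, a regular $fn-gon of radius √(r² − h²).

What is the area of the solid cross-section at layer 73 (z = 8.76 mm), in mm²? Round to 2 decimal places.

At z = 8.76 mm: the r=9 sphere contributes a regular 24-gon of circumradius √(9²−0.24²) = 8.997 (area = (24/2)·8.997²·sin(360°/24) = 251.39 mm²); (whole slice rotated 80° about Z — lengths, areas and connectivity unchanged). Overall, the cross-section is a single solid region. Net area = 251.39 mm².

251.39 mm²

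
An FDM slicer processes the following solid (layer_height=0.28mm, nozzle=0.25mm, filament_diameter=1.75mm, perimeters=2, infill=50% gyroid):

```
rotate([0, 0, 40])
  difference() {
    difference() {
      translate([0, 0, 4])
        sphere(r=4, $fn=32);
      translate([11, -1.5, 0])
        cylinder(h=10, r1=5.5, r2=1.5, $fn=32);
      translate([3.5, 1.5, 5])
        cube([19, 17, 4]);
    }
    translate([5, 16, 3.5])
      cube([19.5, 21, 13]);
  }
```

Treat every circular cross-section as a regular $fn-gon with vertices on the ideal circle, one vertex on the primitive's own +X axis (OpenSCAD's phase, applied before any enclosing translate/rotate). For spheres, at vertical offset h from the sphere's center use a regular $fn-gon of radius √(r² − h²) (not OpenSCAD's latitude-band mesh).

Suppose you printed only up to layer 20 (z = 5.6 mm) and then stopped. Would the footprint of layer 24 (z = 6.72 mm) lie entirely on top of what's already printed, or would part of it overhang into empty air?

entirely on top

Compare the two slices. At z = 5.6: the r=4 sphere contributes a regular 32-gon of circumradius √(4²−1.6²) = 3.666 (area = (32/2)·3.666²·sin(360°/32) = 41.95 mm²); the cone at (11, -1.5) (r1=5.5→r2=1.5) has section circumradius 3.260 here — a regular 32-gon (area = (32/2)·3.260²·sin(360°/32) = 33.17 mm²); the cube at (3.5, 1.5) is present — its section is the full 19×17 rectangle (area 323.00 mm²); Taking the first minus the rest: starting from the r=4 sphere (41.95 mm²), the cone at (11, -1.5) misses the remaining region (no effect); the 19×17 cube at (3.5, 1.5) misses the remaining region (no effect) — area = 41.95 mm²; the cube at (5, 16) is present — its section is the full 19.5×21 rectangle (area 409.50 mm²); Taking the first minus the rest: starting from that combined region (41.95 mm²), the 19.5×21 cube at (5, 16) misses the remaining region (no effect) — area = 41.95 mm²; (rotated 40° about Z; rotation is an isometry so areas/perimeters/island counts are preserved). At z = 6.72: the r=4 sphere contributes a regular 32-gon of circumradius √(4²−2.72²) = 2.933 (area = (32/2)·2.933²·sin(360°/32) = 26.85 mm²); the cone at (11, -1.5): at t=0.672 of its height the radius interpolates to r₁+(r₂−r₁)t = 2.812, giving a regular 32-gon of that circumradius (area = (32/2)·2.812²·sin(360°/32) = 24.68 mm²); the cube at (3.5, 1.5) (footprint 19×17) is included at this height (area 323.00 mm²); Taking the first minus the rest: starting from the r=4 sphere (26.85 mm²), the cone at (11, -1.5) misses the remaining region (no effect); the 19×17 cube at (3.5, 1.5) misses the remaining region (no effect) — area = 26.85 mm²; the 19.5×21 cube at (5, 16) contributes its full rectangle (area 409.50 mm²); Subtracting the remaining from the first: starting from that combined region (26.85 mm²), the 19.5×21 cube at (5, 16) misses the remaining region (no effect) — area = 26.85 mm²; (rotated 40° about Z; rotation is an isometry so areas/perimeters/island counts are preserved). Checking containment: the cross-section at z = 6.72 is a subset of the cross-section at z = 5.6.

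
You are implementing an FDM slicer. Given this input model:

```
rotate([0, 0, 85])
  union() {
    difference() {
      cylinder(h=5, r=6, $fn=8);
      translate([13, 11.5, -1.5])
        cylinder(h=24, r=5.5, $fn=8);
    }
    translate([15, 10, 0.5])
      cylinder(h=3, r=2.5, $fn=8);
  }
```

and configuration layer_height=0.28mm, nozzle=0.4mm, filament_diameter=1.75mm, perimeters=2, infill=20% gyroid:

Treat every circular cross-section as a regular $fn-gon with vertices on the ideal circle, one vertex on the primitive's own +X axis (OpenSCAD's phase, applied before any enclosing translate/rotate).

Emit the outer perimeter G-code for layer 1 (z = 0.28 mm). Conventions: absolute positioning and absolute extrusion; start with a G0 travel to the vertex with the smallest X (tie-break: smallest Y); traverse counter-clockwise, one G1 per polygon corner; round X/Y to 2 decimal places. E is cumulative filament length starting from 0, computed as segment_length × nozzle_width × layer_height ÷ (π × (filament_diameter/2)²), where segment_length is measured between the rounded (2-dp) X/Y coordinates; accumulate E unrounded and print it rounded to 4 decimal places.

G0 X-5.98 Y0.52 Z0.28
G1 X-4.60 Y-3.86 E0.2138
G1 X-0.52 Y-5.98 E0.4279
G1 X3.86 Y-4.60 E0.6418
G1 X5.98 Y-0.52 E0.8559
G1 X4.60 Y3.86 E1.0697
G1 X0.52 Y5.98 E1.2838
G1 X-3.86 Y4.60 E1.4976
G1 X-5.98 Y0.52 E1.7117

At z = 0.28 mm: the r=6 cylinder gives a regular 8-gon of circumradius 6 (constant along its height); the r=5.5 cylinder at (13, 11.5) gives a regular 8-gon of circumradius 5.5 (constant along its height); After the difference (first − rest): starting from the r=6 cylinder, the r=5.5 cylinder at (13, 11.5) misses the remaining region (no effect) — 1 connected region; the cylinder at (15, 10) is absent (z outside [0.5, 3.5]); Combining (union): only the result so far is present, so the union is just that shape — 1 connected region; (rotated 85° about Z; rotation is an isometry so areas/perimeters/island counts are preserved). The outline is a single polygon with 8 vertices. Extrusion per mm of travel: 0.4 × 0.28 / (π × 0.875²) = 0.046564. Accumulating E over each segment gives final E = 1.7117.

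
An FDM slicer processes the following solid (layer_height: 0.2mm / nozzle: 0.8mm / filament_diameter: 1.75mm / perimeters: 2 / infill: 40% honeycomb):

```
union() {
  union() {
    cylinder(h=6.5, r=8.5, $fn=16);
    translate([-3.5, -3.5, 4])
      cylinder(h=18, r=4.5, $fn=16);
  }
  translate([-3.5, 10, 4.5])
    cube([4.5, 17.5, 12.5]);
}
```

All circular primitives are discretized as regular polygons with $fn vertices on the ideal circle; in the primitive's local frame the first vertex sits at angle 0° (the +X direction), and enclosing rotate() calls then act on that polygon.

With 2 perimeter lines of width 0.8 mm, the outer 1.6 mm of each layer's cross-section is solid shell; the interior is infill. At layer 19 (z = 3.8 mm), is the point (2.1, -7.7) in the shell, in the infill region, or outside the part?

At z = 3.8 mm: the r=8.5 cylinder gives a regular 16-gon of circumradius 8.5 (constant along its height); the cylinder at (-3.5, -3.5) is not intersected at this z (z outside [4, 22]); Merging all regions: only the r=8.5 cylinder is present, so the union is just that shape — 1 connected region; the cube at (-3.5, 10) is not intersected at this z (z outside [4.5, 17]); Merging all regions: only the result so far is present, so the union is just that shape — 1 connected region. Overall, the cross-section is a single solid region. The nearest boundary edge runs (-0.00, -8.50)→(3.25, -7.85); distance from the point to it = 0.37 mm. The point is inside the cross-section, 0.37 mm from the nearest boundary — within the 1.6 mm shell band (2 × 0.8).

shell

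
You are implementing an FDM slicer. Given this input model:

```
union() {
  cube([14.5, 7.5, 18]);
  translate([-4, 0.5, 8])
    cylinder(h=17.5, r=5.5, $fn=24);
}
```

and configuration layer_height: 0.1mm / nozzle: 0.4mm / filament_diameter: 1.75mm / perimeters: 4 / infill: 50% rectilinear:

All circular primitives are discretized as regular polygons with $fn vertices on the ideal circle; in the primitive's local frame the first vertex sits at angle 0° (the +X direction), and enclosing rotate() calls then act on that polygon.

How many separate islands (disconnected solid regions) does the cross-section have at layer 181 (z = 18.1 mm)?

At z = 18.1 mm: the cube is absent (z outside [0, 18]); the r=5.5 cylinder at (-4, 0.5) contributes a regular 24-gon of circumradius 5.5; Combining (union): only the r=5.5 cylinder at (-4, 0.5) is present, so the union is just that shape — 1 connected region. Overall, the cross-section is a single solid region. Island count = 1.

1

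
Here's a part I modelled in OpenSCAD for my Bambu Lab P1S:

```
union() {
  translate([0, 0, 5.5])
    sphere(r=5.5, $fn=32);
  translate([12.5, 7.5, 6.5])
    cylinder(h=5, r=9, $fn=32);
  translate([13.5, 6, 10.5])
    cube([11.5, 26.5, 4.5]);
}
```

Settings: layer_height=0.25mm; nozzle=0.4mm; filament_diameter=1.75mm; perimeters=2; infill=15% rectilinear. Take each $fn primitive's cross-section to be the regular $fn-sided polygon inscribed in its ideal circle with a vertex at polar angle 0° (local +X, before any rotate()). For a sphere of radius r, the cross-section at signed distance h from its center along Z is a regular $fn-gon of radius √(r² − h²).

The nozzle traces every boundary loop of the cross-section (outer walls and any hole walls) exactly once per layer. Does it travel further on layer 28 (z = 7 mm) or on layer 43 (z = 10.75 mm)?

layer 43 (z = 10.75 mm)

Layer 28 (z = 7): the sphere: section is a regular 32-gon, circumradius = √(r²−h²) = √(5.5²−1.5²) = 5.292 (perimeter = 2·32·5.292·sin(180°/32) = 33.19 mm); the cylinder at (12.5, 7.5): section is a regular 32-gon, circumradius r=9 (perimeter = 2·32·9.000·sin(180°/32) = 56.46 mm); the cube at (13.5, 6) is absent (z outside [10.5, 15]); Taking the union: the 2 present regions are separate (no shared area or edge), so areas and boundary lengths simply add and each stays a separate island — boundary = 89.65 mm. So its perimeter = 89.65 mm. Layer 43 (z = 10.75): the sphere: section is a regular 32-gon, circumradius = √(r²−h²) = √(5.5²−5.25²) = 1.639 (perimeter = 2·32·1.639·sin(180°/32) = 10.28 mm); the r=9 cylinder at (12.5, 7.5) contributes a regular 32-gon of circumradius 9 (perimeter = 2·32·9.000·sin(180°/32) = 56.46 mm); the cube at (13.5, 6) is present — its section is the full 11.5×26.5 rectangle (perimeter 76.00 mm); Taking the union: the regions partially overlap (shared area 66.15 mm²), so the edge portions inside another operand are dropped and the merged outline is re-measured after clipping — boundary = 109.87 mm. So its perimeter = 109.87 mm. Layer 43 is larger (109.87 vs 89.65 mm).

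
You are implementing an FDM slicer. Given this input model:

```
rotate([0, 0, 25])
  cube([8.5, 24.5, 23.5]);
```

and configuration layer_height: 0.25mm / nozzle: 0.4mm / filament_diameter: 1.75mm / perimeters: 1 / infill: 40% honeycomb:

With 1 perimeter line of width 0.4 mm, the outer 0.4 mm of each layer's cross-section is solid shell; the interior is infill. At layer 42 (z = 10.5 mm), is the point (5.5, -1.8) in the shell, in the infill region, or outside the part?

At z = 10.5 mm: the cube (footprint 8.5×24.5) is included at this height; (whole slice rotated 25° about Z — lengths, areas and connectivity unchanged). Overall, the cross-section is a single solid region. Undo the 25° rotation: the query point maps to (4.224, -3.956) in the un-rotated model frame. The nearest boundary edge runs (0.00, 0.00)→(8.50, 0.00); distance from the point to it = 3.96 mm. The point is not inside any of the regions above, so it lies outside the cross-section (3.96 mm from the nearest boundary).

outside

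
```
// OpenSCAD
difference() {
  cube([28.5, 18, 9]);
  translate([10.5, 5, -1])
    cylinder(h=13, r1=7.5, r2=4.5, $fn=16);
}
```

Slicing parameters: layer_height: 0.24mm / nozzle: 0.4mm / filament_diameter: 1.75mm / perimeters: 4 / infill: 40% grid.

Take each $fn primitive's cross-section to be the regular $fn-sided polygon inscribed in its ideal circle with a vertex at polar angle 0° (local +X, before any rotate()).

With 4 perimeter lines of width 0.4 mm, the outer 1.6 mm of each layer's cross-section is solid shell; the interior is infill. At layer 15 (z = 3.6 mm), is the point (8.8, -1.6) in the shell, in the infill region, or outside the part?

outside

At z = 3.6 mm: the cube is present — its section is the full 28.5×18 rectangle; the cone at (10.5, 5): at t=0.354 of its height the radius interpolates to r₁+(r₂−r₁)t = 6.438, giving a regular 16-gon of that circumradius; Subtracting the remaining from the first: starting from the 28.5×18 cube, the cone at (10.5, 5) partially overlaps it — only the 119.68 mm² overlap (of its 126.91 mm²) is removed, clipping the outline — 1 connected region. Overall, the cross-section is a single solid region. The nearest boundary edge runs (5.95, 0.45)→(6.62, 0.00); distance from the point to it = 2.71 mm. The point is not inside any of the regions above, so it lies outside the cross-section (2.71 mm from the nearest boundary).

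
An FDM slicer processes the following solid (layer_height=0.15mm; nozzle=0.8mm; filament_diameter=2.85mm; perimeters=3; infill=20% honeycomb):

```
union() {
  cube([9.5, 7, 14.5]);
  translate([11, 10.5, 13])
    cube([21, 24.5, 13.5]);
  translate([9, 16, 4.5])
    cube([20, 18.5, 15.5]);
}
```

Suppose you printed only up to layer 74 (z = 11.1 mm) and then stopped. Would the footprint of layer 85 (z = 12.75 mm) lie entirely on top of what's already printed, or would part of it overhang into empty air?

entirely on top

Compare the two slices. At z = 11.1: the cube is present — its section is the full 9.5×7 rectangle (area 66.50 mm²); the cube at (11, 10.5) is not intersected at this z (z outside [13, 26.5]); the 20×18.5 cube at (9, 16) contributes its full rectangle (area 370.00 mm²); Taking the union: the 2 present regions are separate (no shared area or edge), so areas and boundary lengths simply add and each stays a separate island — area = 436.50 mm². At z = 12.75: the cube is present — its section is the full 9.5×7 rectangle (area 66.50 mm²); the cube at (11, 10.5) is not intersected at this z (z outside [13, 26.5]); the 20×18.5 cube at (9, 16) contributes its full rectangle (area 370.00 mm²); Combining (union): the 2 present regions are separate (no shared area or edge), so areas and boundary lengths simply add and each stays a separate island — area = 436.50 mm². Checking containment: the cross-section at z = 12.75 is a subset of the cross-section at z = 11.1.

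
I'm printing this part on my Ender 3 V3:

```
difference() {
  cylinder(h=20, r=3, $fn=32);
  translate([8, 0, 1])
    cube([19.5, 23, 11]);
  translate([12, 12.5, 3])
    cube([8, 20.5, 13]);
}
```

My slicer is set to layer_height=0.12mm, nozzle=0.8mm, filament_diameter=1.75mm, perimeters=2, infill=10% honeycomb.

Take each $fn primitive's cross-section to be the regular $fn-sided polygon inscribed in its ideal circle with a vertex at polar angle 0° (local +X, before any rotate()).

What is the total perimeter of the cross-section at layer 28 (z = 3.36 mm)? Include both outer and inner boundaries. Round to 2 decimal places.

At z = 3.36 mm: the cylinder: section is a regular 32-gon, circumradius r=3 (perimeter = 2·32·3.000·sin(180°/32) = 18.82 mm); the cube at (8, 0) is present — its section is the full 19.5×23 rectangle (perimeter 85.00 mm); the 8×20.5 cube at (12, 12.5) contributes its full rectangle (perimeter 57.00 mm); Taking the first minus the rest: starting from the r=3 cylinder, the 19.5×23 cube at (8, 0) misses the remaining region (no effect); the 8×20.5 cube at (12, 12.5) misses the remaining region (no effect) — boundary = 18.82 mm. Overall, the cross-section is a single solid region. Total boundary length (outer) = 18.82 mm.

18.82 mm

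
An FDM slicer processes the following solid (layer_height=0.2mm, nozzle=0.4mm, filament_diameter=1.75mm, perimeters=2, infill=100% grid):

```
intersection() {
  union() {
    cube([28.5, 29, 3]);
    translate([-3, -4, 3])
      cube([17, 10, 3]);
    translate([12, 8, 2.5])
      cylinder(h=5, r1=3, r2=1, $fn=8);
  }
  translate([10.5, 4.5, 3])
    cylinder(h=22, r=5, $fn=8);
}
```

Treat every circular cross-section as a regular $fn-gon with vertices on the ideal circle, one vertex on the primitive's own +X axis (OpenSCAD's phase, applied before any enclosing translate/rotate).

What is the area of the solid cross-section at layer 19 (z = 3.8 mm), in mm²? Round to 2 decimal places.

At z = 3.8 mm: the cube is not intersected at this z (z outside [0, 3]); the cube at (-3, -4) is present — its section is the full 17×10 rectangle (area 170.00 mm²); the cone at (12, 8) (r1=3→r2=1) has section circumradius 2.480 here — a regular 8-gon (area = (8/2)·2.480²·sin(360°/8) = 17.40 mm²); Combining (union): the regions partially overlap — summed areas 187.40 mm² minus the doubly-counted overlap 0.56 mm² gives 186.84 mm² — area = 186.84 mm²; the cylinder at (10.5, 4.5): section is a regular 8-gon, circumradius r=5 (area = (8/2)·5.000²·sin(360°/8) = 70.71 mm²); Taking the intersection: the r=5 cylinder at (10.5, 4.5) partially overlaps the result so far; clipping to the common part keeps 56.64 mm² — area = 56.64 mm². Overall, the cross-section is a single solid region. Net area = 56.64 mm².

56.64 mm²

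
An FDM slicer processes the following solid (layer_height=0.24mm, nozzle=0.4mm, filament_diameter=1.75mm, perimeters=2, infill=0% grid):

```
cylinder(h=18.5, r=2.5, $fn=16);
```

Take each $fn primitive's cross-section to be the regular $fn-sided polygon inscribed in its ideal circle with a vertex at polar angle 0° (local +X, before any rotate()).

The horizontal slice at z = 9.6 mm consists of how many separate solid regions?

1

At z = 9.6 mm: the cylinder: section is a regular 16-gon, circumradius r=2.5. The result has 1 disconnected region.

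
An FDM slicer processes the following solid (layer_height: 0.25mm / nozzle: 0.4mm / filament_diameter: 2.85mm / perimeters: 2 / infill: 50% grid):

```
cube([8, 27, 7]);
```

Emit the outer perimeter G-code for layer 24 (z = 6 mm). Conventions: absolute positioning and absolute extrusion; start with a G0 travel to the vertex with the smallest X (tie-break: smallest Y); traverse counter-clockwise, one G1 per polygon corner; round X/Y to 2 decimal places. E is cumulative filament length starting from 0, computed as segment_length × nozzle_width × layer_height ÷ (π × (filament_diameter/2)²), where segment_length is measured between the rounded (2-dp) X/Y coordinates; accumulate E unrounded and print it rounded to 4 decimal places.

G0 X0.00 Y0.00 Z6.00
G1 X8.00 Y0.00 E0.1254
G1 X8.00 Y27.00 E0.5486
G1 X0.00 Y27.00 E0.6740
G1 X0.00 Y0.00 E1.0973

At z = 6 mm: the cube (footprint 8×27) is included at this height. The outline is a single polygon with 4 vertices. Extrusion per mm of travel: 0.4 × 0.25 / (π × 1.425²) = 0.015675. Accumulating E over each segment gives final E = 1.0973.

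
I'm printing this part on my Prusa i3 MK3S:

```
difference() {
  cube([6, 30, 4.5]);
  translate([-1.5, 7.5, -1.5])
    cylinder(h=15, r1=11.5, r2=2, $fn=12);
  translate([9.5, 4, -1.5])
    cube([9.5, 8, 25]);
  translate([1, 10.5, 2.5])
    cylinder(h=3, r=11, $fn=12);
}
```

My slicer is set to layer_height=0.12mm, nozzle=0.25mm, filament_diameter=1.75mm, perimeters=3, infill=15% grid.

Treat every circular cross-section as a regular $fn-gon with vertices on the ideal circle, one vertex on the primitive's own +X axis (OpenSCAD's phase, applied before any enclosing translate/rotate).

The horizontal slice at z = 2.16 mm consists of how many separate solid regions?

2

At z = 2.16 mm: the cube is present — its section is the full 6×30 rectangle; the cone at (-1.5, 7.5): at t=0.244 of its height the radius interpolates to r₁+(r₂−r₁)t = 9.182, giving a regular 12-gon of that circumradius; the cube at (9.5, 4) (footprint 9.5×8) is included at this height; the cylinder at (1, 10.5) is not intersected at this z (z outside [2.5, 5.5]); Subtracting the remaining from the first: starting from the 6×30 cube, the cone at (-1.5, 7.5) partially overlaps it — only the 86.74 mm² overlap (of its 252.93 mm²) is removed, clipping the outline; the 9.5×8 cube at (9.5, 4) misses the remaining region (no effect) — 2 connected regions. The result has 2 disconnected regions.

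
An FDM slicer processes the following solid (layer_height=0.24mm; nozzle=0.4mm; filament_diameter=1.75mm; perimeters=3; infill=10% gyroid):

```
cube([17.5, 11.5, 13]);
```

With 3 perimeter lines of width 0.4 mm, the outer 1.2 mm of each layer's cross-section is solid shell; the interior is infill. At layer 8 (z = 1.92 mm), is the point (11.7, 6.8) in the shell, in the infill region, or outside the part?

At z = 1.92 mm: the 17.5×11.5 cube contributes its full rectangle. Overall, the cross-section is a single solid region. The nearest boundary edge runs (17.50, 11.50)→(0.00, 11.50); distance from the point to it = 4.70 mm. The point is inside the cross-section and 4.70 mm from the nearest boundary — more than the 1.2 mm shell width (3 × 0.4), so it's in the infill interior.

infill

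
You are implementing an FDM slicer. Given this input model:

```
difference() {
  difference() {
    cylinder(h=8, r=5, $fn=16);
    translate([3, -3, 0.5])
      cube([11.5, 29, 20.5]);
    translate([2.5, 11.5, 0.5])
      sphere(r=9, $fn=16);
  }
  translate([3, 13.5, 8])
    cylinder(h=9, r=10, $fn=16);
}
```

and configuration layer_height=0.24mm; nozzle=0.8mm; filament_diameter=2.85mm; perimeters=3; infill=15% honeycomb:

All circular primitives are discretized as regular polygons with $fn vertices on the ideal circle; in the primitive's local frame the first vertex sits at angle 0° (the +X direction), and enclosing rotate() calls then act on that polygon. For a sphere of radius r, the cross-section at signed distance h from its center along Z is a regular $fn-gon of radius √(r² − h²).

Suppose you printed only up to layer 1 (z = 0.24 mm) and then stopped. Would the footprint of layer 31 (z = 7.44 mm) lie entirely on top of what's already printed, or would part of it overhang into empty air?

part overhangs

Compare the two slices. At z = 0.24: the r=5 cylinder gives a regular 16-gon of circumradius 5 (constant along its height) (area = (16/2)·5.000²·sin(360°/16) = 76.54 mm²); the cube at (3, -3) does not reach this height (z outside [0.5, 21]); the sphere at (2.5, 11.5): section is a regular 16-gon, circumradius = √(r²−h²) = √(9²−0.26²) = 8.996 (area = (16/2)·8.996²·sin(360°/16) = 247.77 mm²); Subtracting the remaining from the first: starting from the r=5 cylinder (76.54 mm²), the r=9 sphere at (2.5, 11.5) partially overlaps it — only the 9.54 mm² overlap (of its 247.77 mm²) is removed, clipping the outline — area = 66.99 mm²; the cylinder at (3, 13.5) is absent (z outside [8, 17]); Taking the first minus the rest: none of the subtracted shapes is present at this height, so the result so far is unchanged — area = 66.99 mm². At z = 7.44: the r=5 cylinder contributes a regular 16-gon of circumradius 5 (area = (16/2)·5.000²·sin(360°/16) = 76.54 mm²); the cube at (3, -3) is present — its section is the full 11.5×29 rectangle (area 333.50 mm²); the r=9 sphere at (2.5, 11.5) contributes a regular 16-gon of circumradius √(9²−6.94²) = 5.730 (area = (16/2)·5.730²·sin(360°/16) = 100.53 mm²); Subtracting the remaining from the first: starting from the r=5 cylinder (76.54 mm²), the 11.5×29 cube at (3, -3) partially overlaps it — only the 10.13 mm² overlap (of its 333.50 mm²) is removed, clipping the outline; the r=9 sphere at (2.5, 11.5) misses the remaining region (no effect) — area = 66.40 mm²; the cylinder at (3, 13.5) is absent (z outside [8, 17]); Taking the first minus the rest: none of the subtracted shapes is present at this height, so the result so far is unchanged — area = 66.40 mm². Checking containment: at z = 7.44 the cross-section extends beyond the z = 0.24 cross-section by about 8.77 mm².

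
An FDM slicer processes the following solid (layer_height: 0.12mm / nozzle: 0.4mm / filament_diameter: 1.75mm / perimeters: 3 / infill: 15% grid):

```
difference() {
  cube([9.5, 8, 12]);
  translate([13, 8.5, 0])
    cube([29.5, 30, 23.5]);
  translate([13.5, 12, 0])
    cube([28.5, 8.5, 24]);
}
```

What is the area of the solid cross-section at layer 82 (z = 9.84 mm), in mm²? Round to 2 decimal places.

At z = 9.84 mm: the cube (footprint 9.5×8) is included at this height (area 76.00 mm²); the cube at (13, 8.5) (footprint 29.5×30) is included at this height (area 885.00 mm²); the cube at (13.5, 12) (footprint 28.5×8.5) is included at this height (area 242.25 mm²); Taking the first minus the rest: starting from the 9.5×8 cube (76.00 mm²), the 29.5×30 cube at (13, 8.5) misses the remaining region (no effect); the 28.5×8.5 cube at (13.5, 12) misses the remaining region (no effect) — area = 76.00 mm². Overall, the cross-section is a single solid region. Net area = 76.00 mm².

76.00 mm²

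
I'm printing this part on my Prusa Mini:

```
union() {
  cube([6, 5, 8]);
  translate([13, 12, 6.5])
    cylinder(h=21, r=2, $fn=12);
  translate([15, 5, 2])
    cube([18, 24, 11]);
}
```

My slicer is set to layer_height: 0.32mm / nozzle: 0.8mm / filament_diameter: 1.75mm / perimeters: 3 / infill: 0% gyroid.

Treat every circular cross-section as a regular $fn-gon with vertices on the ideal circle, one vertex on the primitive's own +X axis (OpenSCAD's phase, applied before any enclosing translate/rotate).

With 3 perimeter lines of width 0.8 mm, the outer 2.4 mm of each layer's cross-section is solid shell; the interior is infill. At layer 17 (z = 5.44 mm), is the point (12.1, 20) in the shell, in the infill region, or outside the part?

At z = 5.44 mm: the cube is present — its section is the full 6×5 rectangle; the cylinder at (13, 12) is absent (z outside [6.5, 27.5]); the 18×24 cube at (15, 5) contributes its full rectangle; Combining (union): the 2 present regions are separate (no shared area or edge), so areas and boundary lengths simply add and each stays a separate island — 2 connected regions. Overall, the cross-section has 2 separate islands. The nearest boundary edge runs (15.00, 5.00)→(15.00, 29.00); distance from the point to it = 2.90 mm. The point is not inside any of the regions above, so it lies outside the cross-section (2.90 mm from the nearest boundary).

outside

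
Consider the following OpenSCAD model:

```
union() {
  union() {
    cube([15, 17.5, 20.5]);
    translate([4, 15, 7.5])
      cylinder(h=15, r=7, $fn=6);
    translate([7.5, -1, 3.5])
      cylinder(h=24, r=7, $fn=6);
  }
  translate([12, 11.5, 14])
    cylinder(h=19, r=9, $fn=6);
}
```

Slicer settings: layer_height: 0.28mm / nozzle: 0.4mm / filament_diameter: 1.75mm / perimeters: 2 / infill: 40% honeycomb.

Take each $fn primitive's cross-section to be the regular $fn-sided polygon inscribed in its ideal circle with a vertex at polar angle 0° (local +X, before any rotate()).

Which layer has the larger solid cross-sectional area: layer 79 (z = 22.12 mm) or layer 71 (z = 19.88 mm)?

layer 71 (z = 19.88 mm)

Layer 79 (z = 22.12): the cube is absent (z outside [0, 20.5]); the r=7 cylinder at (4, 15) contributes a regular 6-gon of circumradius 7 (area = (6/2)·7.000²·sin(360°/6) = 127.31 mm²); the r=7 cylinder at (7.5, -1) contributes a regular 6-gon of circumradius 7 (area = (6/2)·7.000²·sin(360°/6) = 127.31 mm²); Combining (union): the 2 present regions are separate (no shared area or edge), so areas and boundary lengths simply add and each stays a separate island — area = 254.61 mm²; the r=9 cylinder at (12, 11.5) gives a regular 6-gon of circumradius 9 (constant along its height) (area = (6/2)·9.000²·sin(360°/6) = 210.44 mm²); Merging all regions: the regions partially overlap — summed areas 465.06 mm² minus the doubly-counted overlap 53.30 mm² gives 411.76 mm² — area = 411.76 mm². So its area = 411.76 mm². Layer 71 (z = 19.88): the cube is present — its section is the full 15×17.5 rectangle (area 262.50 mm²); the r=7 cylinder at (4, 15) contributes a regular 6-gon of circumradius 7 (area = (6/2)·7.000²·sin(360°/6) = 127.31 mm²); the r=7 cylinder at (7.5, -1) contributes a regular 6-gon of circumradius 7 (area = (6/2)·7.000²·sin(360°/6) = 127.31 mm²); Merging all regions: the regions partially overlap — summed areas 517.11 mm² minus the doubly-counted overlap 131.78 mm² gives 385.33 mm² — area = 385.33 mm²; the r=9 cylinder at (12, 11.5) gives a regular 6-gon of circumradius 9 (constant along its height) (area = (6/2)·9.000²·sin(360°/6) = 210.44 mm²); Taking the union: the regions partially overlap — summed areas 595.77 mm² minus the doubly-counted overlap 141.29 mm² gives 454.48 mm² — area = 454.48 mm². So its area = 454.48 mm². Layer 71 is larger (454.48 vs 411.76 mm²).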